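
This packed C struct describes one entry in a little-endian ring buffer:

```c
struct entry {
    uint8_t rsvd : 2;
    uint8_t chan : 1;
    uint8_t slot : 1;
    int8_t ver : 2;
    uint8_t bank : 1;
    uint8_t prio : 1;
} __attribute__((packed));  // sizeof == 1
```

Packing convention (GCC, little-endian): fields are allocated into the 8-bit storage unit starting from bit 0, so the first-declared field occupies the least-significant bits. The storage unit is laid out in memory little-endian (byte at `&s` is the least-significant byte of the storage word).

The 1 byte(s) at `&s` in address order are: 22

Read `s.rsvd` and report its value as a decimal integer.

[0]=0x22 (little-endian) → word 0x22
rsvd [0+:2] = (word>>0) & 0x3 = 2  ←
chan [2+:1] = (word>>2) & 0x1 = 0
slot [3+:1] = (word>>3) & 0x1 = 0
ver [4+:2] = (word>>4) & 0x3 = 2
bank [6+:1] = (word>>6) & 0x1 = 0
prio [7+:1] = (word>>7) & 0x1 = 0

2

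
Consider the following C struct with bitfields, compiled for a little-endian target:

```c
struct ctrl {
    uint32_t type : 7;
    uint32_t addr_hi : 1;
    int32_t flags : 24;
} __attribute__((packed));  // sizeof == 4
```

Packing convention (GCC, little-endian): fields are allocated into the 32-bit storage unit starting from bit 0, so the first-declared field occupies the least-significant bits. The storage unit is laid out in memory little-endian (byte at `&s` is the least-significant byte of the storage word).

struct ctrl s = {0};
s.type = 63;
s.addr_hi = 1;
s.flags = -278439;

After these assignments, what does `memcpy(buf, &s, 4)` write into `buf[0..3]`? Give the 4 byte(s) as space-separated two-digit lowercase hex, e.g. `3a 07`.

bf 59 c0 fb

type:7 = 63 → 0x3f << 0 → word 0x0000003f
addr_hi:1 = 1 → 0x1 << 7 → word 0x000000bf
flags:24 = -278439 → 0xfbc059 << 8 → word 0xfbc059bf
word = 0xfbc059bf → little-endian bytes:
  [0]=0xbf  [1]=0x59  [2]=0xc0  [3]=0xfb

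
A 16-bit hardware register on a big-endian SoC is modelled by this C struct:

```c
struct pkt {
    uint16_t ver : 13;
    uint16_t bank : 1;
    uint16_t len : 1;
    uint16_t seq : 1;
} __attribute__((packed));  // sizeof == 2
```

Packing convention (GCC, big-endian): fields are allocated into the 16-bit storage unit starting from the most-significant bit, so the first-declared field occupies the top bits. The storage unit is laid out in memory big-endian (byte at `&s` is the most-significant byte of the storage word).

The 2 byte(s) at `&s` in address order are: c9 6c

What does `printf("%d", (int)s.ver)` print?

[0]=0xc9 [1]=0x6c (big-endian) → word 0xc96c
ver:13 @ bit 3 → (0xc96c>>3)&0x1fff = 0x192d  ←
bank:1 @ bit 2 → (0xc96c>>2)&0x1 = 0x1
len:1 @ bit 1 → (0xc96c>>1)&0x1 = 0x0
seq:1 @ bit 0 → (0xc96c>>0)&0x1 = 0x0

6445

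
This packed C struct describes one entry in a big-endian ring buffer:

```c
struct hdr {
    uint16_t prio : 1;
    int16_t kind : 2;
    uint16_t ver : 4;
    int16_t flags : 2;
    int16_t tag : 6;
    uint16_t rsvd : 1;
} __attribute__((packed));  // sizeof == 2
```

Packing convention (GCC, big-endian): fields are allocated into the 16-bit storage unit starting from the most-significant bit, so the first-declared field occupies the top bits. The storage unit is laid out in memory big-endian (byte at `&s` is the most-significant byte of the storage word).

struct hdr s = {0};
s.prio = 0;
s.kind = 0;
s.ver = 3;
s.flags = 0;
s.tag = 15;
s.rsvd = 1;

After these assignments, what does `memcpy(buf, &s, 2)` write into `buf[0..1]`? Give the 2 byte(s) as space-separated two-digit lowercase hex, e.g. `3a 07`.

prio:1 = 0 → 0x0 << 15 → word 0x0000
kind:2 = 0 → 0x0 << 13 → word 0x0000
ver:4 = 3 → 0x3 << 9 → word 0x0600
flags:2 = 0 → 0x0 << 7 → word 0x0600
tag:6 = 15 → 0xf << 1 → word 0x061e
rsvd:1 = 1 → 0x1 << 0 → word 0x061f
word = 0x061f → big-endian bytes:
  [0]=0x06  [1]=0x1f

06 1f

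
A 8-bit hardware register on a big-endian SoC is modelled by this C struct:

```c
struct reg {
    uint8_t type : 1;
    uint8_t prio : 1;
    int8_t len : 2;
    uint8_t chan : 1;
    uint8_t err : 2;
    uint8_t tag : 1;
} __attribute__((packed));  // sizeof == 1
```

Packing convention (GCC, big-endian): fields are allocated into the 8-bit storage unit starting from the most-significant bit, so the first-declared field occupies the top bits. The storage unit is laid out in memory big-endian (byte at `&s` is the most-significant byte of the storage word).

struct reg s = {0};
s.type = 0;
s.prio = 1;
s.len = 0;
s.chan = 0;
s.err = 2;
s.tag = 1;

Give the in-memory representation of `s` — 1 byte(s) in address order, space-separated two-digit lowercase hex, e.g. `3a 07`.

45

type:1 = 0 → 0x0 << 7 → word 0x00
prio:1 = 1 → 0x1 << 6 → word 0x40
len:2 = 0 → 0x0 << 4 → word 0x40
chan:1 = 0 → 0x0 << 3 → word 0x40
err:2 = 2 → 0x2 << 1 → word 0x44
tag:1 = 1 → 0x1 << 0 → word 0x45
word = 0x45 → big-endian bytes:
  [0]=0x45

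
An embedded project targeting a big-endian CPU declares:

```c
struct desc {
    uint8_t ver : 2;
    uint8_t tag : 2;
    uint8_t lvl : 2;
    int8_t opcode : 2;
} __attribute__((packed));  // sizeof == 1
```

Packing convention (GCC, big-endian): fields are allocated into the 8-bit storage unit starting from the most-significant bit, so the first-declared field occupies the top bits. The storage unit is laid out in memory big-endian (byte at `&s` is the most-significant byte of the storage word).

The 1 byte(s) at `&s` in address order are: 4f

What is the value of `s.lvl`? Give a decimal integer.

3

[0]=0x4f (big-endian) → word 0x4f
ver:2 @ bit 6 → (0x4f>>6)&0x3 = 0x1
tag:2 @ bit 4 → (0x4f>>4)&0x3 = 0x0
lvl:2 @ bit 2 → (0x4f>>2)&0x3 = 0x3  ←
opcode:2 @ bit 0 → (0x4f>>0)&0x3 = 0x3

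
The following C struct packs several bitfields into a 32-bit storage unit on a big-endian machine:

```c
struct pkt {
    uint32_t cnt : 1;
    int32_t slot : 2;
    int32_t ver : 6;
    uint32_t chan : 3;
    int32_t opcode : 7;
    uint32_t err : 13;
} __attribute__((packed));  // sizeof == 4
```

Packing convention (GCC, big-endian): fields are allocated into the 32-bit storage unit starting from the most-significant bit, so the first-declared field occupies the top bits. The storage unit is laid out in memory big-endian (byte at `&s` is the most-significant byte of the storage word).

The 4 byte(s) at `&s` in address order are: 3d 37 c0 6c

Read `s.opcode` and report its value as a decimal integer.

[0]=0x3d [1]=0x37 [2]=0xc0 [3]=0x6c (big-endian) → word 0x3d37c06c
cnt [31+:1] = (word>>31) & 0x1 = 0
slot [29+:2] = (word>>29) & 0x3 = 1
ver [23+:6] = (word>>23) & 0x3f = 58
chan [20+:3] = (word>>20) & 0x7 = 3
opcode [13+:7] = (word>>13) & 0x7f = 62  ←
err [0+:13] = (word>>0) & 0x1fff = 108
opcode signed 7b, MSB=0: value = 62

62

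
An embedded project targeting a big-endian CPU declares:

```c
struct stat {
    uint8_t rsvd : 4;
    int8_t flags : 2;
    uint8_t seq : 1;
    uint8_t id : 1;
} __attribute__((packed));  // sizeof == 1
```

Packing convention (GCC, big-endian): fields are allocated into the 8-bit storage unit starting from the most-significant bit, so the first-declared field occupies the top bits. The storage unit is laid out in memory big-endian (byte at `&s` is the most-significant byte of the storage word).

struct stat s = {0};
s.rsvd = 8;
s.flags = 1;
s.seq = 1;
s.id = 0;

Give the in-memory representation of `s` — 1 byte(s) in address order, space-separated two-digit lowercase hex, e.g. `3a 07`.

86

rsvd:4 = 8 → 0x8 << 4 → word 0x80
flags:2 = 1 → 0x1 << 2 → word 0x84
seq:1 = 1 → 0x1 << 1 → word 0x86
id:1 = 0 → 0x0 << 0 → word 0x86
word = 0x86 → big-endian bytes:
  [0]=0x86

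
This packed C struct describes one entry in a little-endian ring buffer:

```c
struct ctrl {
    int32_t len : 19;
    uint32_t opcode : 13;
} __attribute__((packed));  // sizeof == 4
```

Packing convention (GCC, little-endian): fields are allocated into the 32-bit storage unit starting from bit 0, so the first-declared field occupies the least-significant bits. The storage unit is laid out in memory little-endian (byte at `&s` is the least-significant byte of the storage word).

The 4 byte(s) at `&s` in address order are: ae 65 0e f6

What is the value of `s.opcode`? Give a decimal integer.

[0]=0xae [1]=0x65 [2]=0x0e [3]=0xf6 (little-endian) → word 0xf60e65ae
len:19 @ bit 0 → (0xf60e65ae>>0)&0x7ffff = 0x665ae
opcode:13 @ bit 19 → (0xf60e65ae>>19)&0x1fff = 0x1ec1  ←

7873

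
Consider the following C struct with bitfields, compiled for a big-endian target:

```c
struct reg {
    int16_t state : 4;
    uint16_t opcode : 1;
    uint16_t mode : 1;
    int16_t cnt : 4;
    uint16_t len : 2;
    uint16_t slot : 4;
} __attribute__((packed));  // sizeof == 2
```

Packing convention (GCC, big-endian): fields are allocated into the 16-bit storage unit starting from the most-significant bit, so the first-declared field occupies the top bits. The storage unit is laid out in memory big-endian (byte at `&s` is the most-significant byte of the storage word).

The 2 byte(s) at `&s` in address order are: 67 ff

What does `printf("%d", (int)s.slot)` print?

15

[0]=0x67 [1]=0xff (big-endian) → word 0x67ff
state [12+:4] = (word>>12) & 0xf = 6
opcode [11+:1] = (word>>11) & 0x1 = 0
mode [10+:1] = (word>>10) & 0x1 = 1
cnt [6+:4] = (word>>6) & 0xf = 15
len [4+:2] = (word>>4) & 0x3 = 3
slot [0+:4] = (word>>0) & 0xf = 15  ←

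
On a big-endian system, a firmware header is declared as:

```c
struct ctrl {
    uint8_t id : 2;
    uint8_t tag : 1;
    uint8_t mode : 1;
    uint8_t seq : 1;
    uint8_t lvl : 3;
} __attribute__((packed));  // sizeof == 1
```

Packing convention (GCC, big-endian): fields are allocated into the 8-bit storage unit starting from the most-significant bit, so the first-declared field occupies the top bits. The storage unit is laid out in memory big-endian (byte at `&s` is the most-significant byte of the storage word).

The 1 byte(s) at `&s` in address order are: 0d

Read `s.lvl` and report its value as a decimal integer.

5

[0]=0x0d (big-endian) → word 0x0d
id [6+:2] = (word>>6) & 0x3 = 0
tag [5+:1] = (word>>5) & 0x1 = 0
mode [4+:1] = (word>>4) & 0x1 = 0
seq [3+:1] = (word>>3) & 0x1 = 1
lvl [0+:3] = (word>>0) & 0x7 = 5  ←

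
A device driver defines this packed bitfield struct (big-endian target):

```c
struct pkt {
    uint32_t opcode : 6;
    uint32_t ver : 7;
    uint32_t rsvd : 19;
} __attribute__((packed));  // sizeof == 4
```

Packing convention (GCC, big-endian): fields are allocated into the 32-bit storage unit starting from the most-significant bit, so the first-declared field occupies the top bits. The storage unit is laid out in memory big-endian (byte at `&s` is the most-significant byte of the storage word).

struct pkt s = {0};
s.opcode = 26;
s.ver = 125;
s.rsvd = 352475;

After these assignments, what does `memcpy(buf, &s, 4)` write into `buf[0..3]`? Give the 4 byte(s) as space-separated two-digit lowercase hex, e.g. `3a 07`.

6b ed 60 db

opcode:6 = 26 → 0x1a << 26 → word 0x68000000
ver:7 = 125 → 0x7d << 19 → word 0x6be80000
rsvd:19 = 352475 → 0x560db << 0 → word 0x6bed60db
word = 0x6bed60db → big-endian bytes:
  [0]=0x6b  [1]=0xed  [2]=0x60  [3]=0xdb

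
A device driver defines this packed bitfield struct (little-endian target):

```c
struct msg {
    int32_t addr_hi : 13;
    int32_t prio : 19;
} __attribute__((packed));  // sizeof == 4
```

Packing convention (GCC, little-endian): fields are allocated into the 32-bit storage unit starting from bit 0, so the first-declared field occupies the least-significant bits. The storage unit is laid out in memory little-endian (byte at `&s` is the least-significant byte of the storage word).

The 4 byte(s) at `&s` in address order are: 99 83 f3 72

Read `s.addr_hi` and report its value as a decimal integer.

921

[0]=0x99 [1]=0x83 [2]=0xf3 [3]=0x72 (little-endian) → word 0x72f38399
addr_hi:13 @ bit 0 → (0x72f38399>>0)&0x1fff = 0x399  ←
prio:19 @ bit 13 → (0x72f38399>>13)&0x7ffff = 0x3979c
addr_hi signed 13b, MSB=0: value = 921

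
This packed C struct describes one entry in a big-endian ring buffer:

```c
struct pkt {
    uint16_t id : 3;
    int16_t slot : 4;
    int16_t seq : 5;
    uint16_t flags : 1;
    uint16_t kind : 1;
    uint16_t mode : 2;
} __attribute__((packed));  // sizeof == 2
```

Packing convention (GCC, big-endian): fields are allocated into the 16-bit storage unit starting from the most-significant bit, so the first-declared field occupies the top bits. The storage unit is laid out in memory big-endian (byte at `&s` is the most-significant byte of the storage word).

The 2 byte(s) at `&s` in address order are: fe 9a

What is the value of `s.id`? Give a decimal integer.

7

[0]=0xfe [1]=0x9a (big-endian) → word 0xfe9a
id:3 @ bit 13 → (0xfe9a>>13)&0x7 = 0x7  ←
slot:4 @ bit 9 → (0xfe9a>>9)&0xf = 0xf
seq:5 @ bit 4 → (0xfe9a>>4)&0x1f = 0x9
flags:1 @ bit 3 → (0xfe9a>>3)&0x1 = 0x1
kind:1 @ bit 2 → (0xfe9a>>2)&0x1 = 0x0
mode:2 @ bit 0 → (0xfe9a>>0)&0x3 = 0x2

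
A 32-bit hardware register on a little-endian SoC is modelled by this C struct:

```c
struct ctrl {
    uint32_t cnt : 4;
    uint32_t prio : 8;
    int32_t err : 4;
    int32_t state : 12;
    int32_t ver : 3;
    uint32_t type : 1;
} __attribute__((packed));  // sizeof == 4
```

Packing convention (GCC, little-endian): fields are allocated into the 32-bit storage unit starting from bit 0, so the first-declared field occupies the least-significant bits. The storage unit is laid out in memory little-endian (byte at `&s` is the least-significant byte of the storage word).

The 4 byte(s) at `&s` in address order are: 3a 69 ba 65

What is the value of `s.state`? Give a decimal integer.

1466

[0]=0x3a [1]=0x69 [2]=0xba [3]=0x65 (little-endian) → word 0x65ba693a
cnt:4 @ bit 0 → (0x65ba693a>>0)&0xf = 0xa
prio:8 @ bit 4 → (0x65ba693a>>4)&0xff = 0x93
err:4 @ bit 12 → (0x65ba693a>>12)&0xf = 0x6
state:12 @ bit 16 → (0x65ba693a>>16)&0xfff = 0x5ba  ←
ver:3 @ bit 28 → (0x65ba693a>>28)&0x7 = 0x6
type:1 @ bit 31 → (0x65ba693a>>31)&0x1 = 0x0
state signed 12b, MSB=0: value = 1466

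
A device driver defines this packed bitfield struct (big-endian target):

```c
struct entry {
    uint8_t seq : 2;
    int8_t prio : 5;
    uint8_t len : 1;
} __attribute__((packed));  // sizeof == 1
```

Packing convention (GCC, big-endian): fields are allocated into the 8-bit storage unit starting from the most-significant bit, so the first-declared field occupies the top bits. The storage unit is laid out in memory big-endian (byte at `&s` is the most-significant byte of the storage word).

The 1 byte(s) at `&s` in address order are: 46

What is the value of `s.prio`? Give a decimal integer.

[0]=0x46 (big-endian) → word 0x46
seq [6+:2] = (word>>6) & 0x3 = 1
prio [1+:5] = (word>>1) & 0x1f = 3  ←
len [0+:1] = (word>>0) & 0x1 = 0
prio signed 5b, MSB=0: value = 3

3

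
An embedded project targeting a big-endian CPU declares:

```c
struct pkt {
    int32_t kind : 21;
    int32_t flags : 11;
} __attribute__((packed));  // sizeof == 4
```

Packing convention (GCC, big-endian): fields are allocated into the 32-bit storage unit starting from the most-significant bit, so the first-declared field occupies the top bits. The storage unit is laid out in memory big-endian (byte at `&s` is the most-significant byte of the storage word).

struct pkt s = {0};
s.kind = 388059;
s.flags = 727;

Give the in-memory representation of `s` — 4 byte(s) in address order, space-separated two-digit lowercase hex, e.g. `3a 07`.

2f 5e da d7

[11+:21] kind=388059 & 0x1fffff = 0x5ebdb; word=0x2f5ed800
[0+:11] flags=727 & 0x7ff = 0x2d7; word=0x2f5edad7
word = 0x2f5edad7 → big-endian bytes:
  [0]=0x2f  [1]=0x5e  [2]=0xda  [3]=0xd7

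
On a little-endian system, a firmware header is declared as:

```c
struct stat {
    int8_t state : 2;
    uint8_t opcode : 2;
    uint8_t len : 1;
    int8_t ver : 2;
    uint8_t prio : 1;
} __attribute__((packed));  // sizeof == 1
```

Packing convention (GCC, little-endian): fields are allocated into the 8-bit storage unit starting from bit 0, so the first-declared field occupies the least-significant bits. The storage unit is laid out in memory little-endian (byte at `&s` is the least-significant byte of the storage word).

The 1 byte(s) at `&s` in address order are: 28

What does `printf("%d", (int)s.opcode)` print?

[0]=0x28 (little-endian) → word 0x28
state [0+:2] = (word>>0) & 0x3 = 0
opcode [2+:2] = (word>>2) & 0x3 = 2  ←
len [4+:1] = (word>>4) & 0x1 = 0
ver [5+:2] = (word>>5) & 0x3 = 1
prio [7+:1] = (word>>7) & 0x1 = 0

2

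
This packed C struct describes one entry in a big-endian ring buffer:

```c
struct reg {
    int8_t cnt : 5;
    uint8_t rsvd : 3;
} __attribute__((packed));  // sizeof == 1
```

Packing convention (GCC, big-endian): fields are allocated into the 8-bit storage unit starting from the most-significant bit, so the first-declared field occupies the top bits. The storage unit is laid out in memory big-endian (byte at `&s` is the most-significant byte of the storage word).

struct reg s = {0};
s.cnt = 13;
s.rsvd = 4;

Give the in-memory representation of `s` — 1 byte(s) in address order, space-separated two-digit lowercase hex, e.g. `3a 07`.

[3+:5] cnt=13 & 0x1f = 0xd; word=0x68
[0+:3] rsvd=4 & 0x7 = 0x4; word=0x6c
word = 0x6c → big-endian bytes:
  [0]=0x6c

6c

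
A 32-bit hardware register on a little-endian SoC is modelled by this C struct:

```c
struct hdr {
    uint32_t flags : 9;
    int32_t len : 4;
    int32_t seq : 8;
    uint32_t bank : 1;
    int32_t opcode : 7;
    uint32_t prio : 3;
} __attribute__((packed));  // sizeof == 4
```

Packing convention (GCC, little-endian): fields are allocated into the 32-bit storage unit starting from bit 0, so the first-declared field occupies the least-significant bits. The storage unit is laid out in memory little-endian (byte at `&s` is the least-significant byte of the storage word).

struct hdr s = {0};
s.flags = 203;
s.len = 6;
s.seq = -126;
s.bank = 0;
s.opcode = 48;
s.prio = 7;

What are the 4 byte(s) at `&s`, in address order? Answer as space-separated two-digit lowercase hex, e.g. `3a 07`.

flags:9 = 203 → 0xcb << 0 → word 0x000000cb
len:4 = 6 → 0x6 << 9 → word 0x00000ccb
seq:8 = -126 → 0x82 << 13 → word 0x00104ccb
bank:1 = 0 → 0x0 << 21 → word 0x00104ccb
opcode:7 = 48 → 0x30 << 22 → word 0x0c104ccb
prio:3 = 7 → 0x7 << 29 → word 0xec104ccb
word = 0xec104ccb → little-endian bytes:
  [0]=0xcb  [1]=0x4c  [2]=0x10  [3]=0xec

cb 4c 10 ec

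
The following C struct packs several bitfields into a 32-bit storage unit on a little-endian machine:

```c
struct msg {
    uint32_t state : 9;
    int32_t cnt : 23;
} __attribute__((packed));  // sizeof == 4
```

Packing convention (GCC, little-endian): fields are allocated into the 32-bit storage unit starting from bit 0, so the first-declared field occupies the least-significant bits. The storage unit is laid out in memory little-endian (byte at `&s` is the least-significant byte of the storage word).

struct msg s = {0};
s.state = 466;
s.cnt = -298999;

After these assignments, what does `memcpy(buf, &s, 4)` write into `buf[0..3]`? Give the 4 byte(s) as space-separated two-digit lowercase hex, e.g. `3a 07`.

d2 13 e0 f6

state (9b) val=466 bits=0x1d2 at bit 0: 0x000001d2
cnt (23b) val=-298999 bits=0x7b7009 at bit 9: 0xf6e013d2
word = 0xf6e013d2 → little-endian bytes:
  [0]=0xd2  [1]=0x13  [2]=0xe0  [3]=0xf6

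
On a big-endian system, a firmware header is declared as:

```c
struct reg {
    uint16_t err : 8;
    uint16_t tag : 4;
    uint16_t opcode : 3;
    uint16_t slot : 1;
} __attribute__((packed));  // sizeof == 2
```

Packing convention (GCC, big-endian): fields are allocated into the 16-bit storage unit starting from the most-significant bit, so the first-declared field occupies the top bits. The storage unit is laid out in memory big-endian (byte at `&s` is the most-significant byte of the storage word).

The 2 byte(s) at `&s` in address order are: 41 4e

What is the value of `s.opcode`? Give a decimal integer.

[0]=0x41 [1]=0x4e (big-endian) → word 0x414e
err [8+:8] = (word>>8) & 0xff = 65
tag [4+:4] = (word>>4) & 0xf = 4
opcode [1+:3] = (word>>1) & 0x7 = 7  ←
slot [0+:1] = (word>>0) & 0x1 = 0

7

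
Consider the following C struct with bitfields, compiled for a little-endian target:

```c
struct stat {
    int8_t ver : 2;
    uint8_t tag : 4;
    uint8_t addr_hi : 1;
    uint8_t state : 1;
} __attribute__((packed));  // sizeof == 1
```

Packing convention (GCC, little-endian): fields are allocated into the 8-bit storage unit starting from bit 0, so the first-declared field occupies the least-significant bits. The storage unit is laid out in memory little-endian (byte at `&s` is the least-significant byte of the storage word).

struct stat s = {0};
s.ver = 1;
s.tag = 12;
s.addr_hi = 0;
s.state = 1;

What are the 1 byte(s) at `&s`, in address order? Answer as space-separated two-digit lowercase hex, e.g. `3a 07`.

ver (2b) val=1 bits=0x1 at bit 0: 0x01
tag (4b) val=12 bits=0xc at bit 2: 0x31
addr_hi (1b) val=0 bits=0x0 at bit 6: 0x31
state (1b) val=1 bits=0x1 at bit 7: 0xb1
word = 0xb1 → little-endian bytes:
  [0]=0xb1

b1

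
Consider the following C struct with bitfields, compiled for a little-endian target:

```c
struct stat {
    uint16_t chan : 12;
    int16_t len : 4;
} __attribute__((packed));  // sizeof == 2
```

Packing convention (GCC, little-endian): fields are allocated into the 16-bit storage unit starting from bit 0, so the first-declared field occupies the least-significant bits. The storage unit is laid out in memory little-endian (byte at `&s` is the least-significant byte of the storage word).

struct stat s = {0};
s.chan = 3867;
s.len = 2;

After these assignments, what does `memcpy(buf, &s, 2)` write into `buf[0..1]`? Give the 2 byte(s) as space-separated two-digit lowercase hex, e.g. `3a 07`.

1b 2f

chan (12b) val=3867 bits=0xf1b at bit 0: 0x0f1b
len (4b) val=2 bits=0x2 at bit 12: 0x2f1b
word = 0x2f1b → little-endian bytes:
  [0]=0x1b  [1]=0x2f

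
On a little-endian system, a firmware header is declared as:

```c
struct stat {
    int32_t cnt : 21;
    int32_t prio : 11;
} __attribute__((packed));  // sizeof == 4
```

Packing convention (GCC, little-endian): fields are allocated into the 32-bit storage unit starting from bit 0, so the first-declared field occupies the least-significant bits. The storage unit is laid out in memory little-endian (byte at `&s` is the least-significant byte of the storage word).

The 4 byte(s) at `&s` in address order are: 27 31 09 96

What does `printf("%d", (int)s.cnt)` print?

602407

[0]=0x27 [1]=0x31 [2]=0x09 [3]=0x96 (little-endian) → word 0x96093127
cnt [0+:21] = (word>>0) & 0x1fffff = 602407  ←
prio [21+:11] = (word>>21) & 0x7ff = 1200
cnt signed 21b, MSB=0: value = 602407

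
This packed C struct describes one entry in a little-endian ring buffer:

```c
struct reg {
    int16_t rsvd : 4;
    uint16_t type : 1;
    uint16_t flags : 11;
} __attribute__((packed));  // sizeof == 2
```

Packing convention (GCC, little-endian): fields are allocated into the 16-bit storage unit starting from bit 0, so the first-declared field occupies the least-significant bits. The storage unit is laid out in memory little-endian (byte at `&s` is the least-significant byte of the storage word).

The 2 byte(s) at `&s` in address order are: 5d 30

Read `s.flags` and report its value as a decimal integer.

386

[0]=0x5d [1]=0x30 (little-endian) → word 0x305d
rsvd [0+:4] = (word>>0) & 0xf = 13
type [4+:1] = (word>>4) & 0x1 = 1
flags [5+:11] = (word>>5) & 0x7ff = 386  ←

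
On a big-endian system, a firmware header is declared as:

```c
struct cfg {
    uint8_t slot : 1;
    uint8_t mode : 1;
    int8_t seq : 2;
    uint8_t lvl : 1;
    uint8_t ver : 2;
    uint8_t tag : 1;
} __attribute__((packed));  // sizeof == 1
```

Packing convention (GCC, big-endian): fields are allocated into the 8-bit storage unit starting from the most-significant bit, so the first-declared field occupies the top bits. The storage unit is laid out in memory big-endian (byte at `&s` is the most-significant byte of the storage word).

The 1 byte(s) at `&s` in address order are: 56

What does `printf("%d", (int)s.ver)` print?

[0]=0x56 (big-endian) → word 0x56
slot [7+:1] = (word>>7) & 0x1 = 0
mode [6+:1] = (word>>6) & 0x1 = 1
seq [4+:2] = (word>>4) & 0x3 = 1
lvl [3+:1] = (word>>3) & 0x1 = 0
ver [1+:2] = (word>>1) & 0x3 = 3  ←
tag [0+:1] = (word>>0) & 0x1 = 0

3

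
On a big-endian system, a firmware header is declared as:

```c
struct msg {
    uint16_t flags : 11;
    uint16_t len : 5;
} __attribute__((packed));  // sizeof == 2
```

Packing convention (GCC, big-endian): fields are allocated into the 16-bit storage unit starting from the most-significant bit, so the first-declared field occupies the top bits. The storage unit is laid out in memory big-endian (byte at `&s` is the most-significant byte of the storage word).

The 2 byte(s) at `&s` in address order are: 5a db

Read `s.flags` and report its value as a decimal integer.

[0]=0x5a [1]=0xdb (big-endian) → word 0x5adb
flags [5+:11] = (word>>5) & 0x7ff = 726  ←
len [0+:5] = (word>>0) & 0x1f = 27

726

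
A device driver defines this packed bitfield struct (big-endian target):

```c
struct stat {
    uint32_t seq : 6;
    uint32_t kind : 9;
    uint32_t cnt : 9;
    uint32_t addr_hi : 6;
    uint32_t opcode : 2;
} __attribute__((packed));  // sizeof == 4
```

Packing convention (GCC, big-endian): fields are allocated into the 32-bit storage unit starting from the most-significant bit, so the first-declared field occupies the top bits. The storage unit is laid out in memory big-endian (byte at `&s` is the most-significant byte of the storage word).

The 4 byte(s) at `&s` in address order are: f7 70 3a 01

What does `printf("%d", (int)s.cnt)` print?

58

[0]=0xf7 [1]=0x70 [2]=0x3a [3]=0x01 (big-endian) → word 0xf7703a01
seq:6 @ bit 26 → (0xf7703a01>>26)&0x3f = 0x3d
kind:9 @ bit 17 → (0xf7703a01>>17)&0x1ff = 0x1b8
cnt:9 @ bit 8 → (0xf7703a01>>8)&0x1ff = 0x3a  ←
addr_hi:6 @ bit 2 → (0xf7703a01>>2)&0x3f = 0x0
opcode:2 @ bit 0 → (0xf7703a01>>0)&0x3 = 0x1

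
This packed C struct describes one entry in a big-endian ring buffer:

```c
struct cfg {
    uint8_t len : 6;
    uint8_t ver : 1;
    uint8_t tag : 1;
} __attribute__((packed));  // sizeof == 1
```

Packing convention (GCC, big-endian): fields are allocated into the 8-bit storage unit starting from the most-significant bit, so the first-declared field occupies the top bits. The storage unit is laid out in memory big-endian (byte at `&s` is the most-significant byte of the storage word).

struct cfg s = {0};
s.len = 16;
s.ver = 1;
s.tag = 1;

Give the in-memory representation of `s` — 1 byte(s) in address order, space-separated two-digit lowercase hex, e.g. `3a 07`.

len:6 = 16 → 0x10 << 2 → word 0x40
ver:1 = 1 → 0x1 << 1 → word 0x42
tag:1 = 1 → 0x1 << 0 → word 0x43
word = 0x43 → big-endian bytes:
  [0]=0x43

43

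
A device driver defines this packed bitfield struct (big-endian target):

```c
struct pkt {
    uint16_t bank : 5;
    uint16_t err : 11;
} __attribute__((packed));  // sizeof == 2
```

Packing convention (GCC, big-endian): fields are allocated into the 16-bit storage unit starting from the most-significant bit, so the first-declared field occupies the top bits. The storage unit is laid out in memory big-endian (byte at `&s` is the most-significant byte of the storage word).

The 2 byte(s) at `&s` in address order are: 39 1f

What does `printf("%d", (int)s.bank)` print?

[0]=0x39 [1]=0x1f (big-endian) → word 0x391f
bank [11+:5] = (word>>11) & 0x1f = 7  ←
err [0+:11] = (word>>0) & 0x7ff = 287

7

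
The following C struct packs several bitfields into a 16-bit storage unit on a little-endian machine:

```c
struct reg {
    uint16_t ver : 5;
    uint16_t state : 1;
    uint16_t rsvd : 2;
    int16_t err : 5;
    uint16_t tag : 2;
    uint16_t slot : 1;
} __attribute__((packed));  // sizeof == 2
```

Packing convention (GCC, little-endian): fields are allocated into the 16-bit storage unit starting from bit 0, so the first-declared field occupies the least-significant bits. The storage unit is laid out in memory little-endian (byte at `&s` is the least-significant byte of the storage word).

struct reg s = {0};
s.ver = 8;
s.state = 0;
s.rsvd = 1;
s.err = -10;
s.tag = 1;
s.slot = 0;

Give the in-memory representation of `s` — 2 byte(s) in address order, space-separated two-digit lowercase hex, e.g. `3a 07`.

48 36

ver:5 = 8 → 0x8 << 0 → word 0x0008
state:1 = 0 → 0x0 << 5 → word 0x0008
rsvd:2 = 1 → 0x1 << 6 → word 0x0048
err:5 = -10 → 0x16 << 8 → word 0x1648
tag:2 = 1 → 0x1 << 13 → word 0x3648
slot:1 = 0 → 0x0 << 15 → word 0x3648
word = 0x3648 → little-endian bytes:
  [0]=0x48  [1]=0x36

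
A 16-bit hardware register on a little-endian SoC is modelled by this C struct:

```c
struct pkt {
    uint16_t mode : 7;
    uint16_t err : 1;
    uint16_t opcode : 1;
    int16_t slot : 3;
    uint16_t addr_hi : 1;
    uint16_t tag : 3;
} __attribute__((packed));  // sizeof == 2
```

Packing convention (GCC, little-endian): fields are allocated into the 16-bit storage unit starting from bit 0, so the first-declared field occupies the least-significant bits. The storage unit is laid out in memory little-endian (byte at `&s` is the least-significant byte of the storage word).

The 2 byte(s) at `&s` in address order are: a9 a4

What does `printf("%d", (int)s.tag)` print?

[0]=0xa9 [1]=0xa4 (little-endian) → word 0xa4a9
mode [0+:7] = (word>>0) & 0x7f = 41
err [7+:1] = (word>>7) & 0x1 = 1
opcode [8+:1] = (word>>8) & 0x1 = 0
slot [9+:3] = (word>>9) & 0x7 = 2
addr_hi [12+:1] = (word>>12) & 0x1 = 0
tag [13+:3] = (word>>13) & 0x7 = 5  ←

5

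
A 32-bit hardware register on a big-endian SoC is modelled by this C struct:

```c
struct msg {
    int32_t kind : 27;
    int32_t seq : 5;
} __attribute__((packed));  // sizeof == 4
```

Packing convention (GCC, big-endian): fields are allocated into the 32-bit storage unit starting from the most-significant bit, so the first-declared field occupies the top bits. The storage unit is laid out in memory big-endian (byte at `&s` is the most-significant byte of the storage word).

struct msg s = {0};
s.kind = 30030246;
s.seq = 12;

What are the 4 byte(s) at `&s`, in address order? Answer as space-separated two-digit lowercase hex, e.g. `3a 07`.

kind:27 = 30030246 → 0x1ca39a6 << 5 → word 0x394734c0
seq:5 = 12 → 0xc << 0 → word 0x394734cc
word = 0x394734cc → big-endian bytes:
  [0]=0x39  [1]=0x47  [2]=0x34  [3]=0xcc

39 47 34 cc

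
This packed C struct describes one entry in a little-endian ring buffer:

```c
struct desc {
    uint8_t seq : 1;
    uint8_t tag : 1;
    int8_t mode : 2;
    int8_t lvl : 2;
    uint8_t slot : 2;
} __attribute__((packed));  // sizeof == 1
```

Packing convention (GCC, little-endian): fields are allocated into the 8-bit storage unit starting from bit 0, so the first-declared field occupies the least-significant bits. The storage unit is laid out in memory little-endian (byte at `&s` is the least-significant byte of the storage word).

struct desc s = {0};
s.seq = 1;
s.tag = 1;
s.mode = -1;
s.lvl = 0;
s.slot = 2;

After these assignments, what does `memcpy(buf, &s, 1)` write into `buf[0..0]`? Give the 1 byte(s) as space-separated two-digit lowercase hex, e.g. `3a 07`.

seq:1 = 1 → 0x1 << 0 → word 0x01
tag:1 = 1 → 0x1 << 1 → word 0x03
mode:2 = -1 → 0x3 << 2 → word 0x0f
lvl:2 = 0 → 0x0 << 4 → word 0x0f
slot:2 = 2 → 0x2 << 6 → word 0x8f
word = 0x8f → little-endian bytes:
  [0]=0x8f

8f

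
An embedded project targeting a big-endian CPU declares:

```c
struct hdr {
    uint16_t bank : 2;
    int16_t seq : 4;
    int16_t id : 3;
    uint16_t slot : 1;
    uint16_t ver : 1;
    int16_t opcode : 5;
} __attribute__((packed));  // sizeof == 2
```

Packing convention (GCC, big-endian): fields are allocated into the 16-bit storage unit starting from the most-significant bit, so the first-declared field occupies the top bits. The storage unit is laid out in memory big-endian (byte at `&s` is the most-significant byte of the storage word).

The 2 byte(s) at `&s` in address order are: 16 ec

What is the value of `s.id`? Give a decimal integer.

-3

[0]=0x16 [1]=0xec (big-endian) → word 0x16ec
bank:2 @ bit 14 → (0x16ec>>14)&0x3 = 0x0
seq:4 @ bit 10 → (0x16ec>>10)&0xf = 0x5
id:3 @ bit 7 → (0x16ec>>7)&0x7 = 0x5  ←
slot:1 @ bit 6 → (0x16ec>>6)&0x1 = 0x1
ver:1 @ bit 5 → (0x16ec>>5)&0x1 = 0x1
opcode:5 @ bit 0 → (0x16ec>>0)&0x1f = 0xc
id signed 3b, MSB=1: 5 - 8 = -3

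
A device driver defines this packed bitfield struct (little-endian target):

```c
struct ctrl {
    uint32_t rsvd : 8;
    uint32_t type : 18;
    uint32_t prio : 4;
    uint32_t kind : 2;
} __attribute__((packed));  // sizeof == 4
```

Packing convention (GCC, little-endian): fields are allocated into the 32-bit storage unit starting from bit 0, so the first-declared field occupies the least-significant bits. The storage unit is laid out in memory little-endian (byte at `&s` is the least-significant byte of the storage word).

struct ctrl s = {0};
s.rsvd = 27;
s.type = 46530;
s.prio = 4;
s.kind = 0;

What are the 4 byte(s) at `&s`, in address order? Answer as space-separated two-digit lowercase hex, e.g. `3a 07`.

1b c2 b5 10

rsvd:8 = 27 → 0x1b << 0 → word 0x0000001b
type:18 = 46530 → 0xb5c2 << 8 → word 0x00b5c21b
prio:4 = 4 → 0x4 << 26 → word 0x10b5c21b
kind:2 = 0 → 0x0 << 30 → word 0x10b5c21b
word = 0x10b5c21b → little-endian bytes:
  [0]=0x1b  [1]=0xc2  [2]=0xb5  [3]=0x10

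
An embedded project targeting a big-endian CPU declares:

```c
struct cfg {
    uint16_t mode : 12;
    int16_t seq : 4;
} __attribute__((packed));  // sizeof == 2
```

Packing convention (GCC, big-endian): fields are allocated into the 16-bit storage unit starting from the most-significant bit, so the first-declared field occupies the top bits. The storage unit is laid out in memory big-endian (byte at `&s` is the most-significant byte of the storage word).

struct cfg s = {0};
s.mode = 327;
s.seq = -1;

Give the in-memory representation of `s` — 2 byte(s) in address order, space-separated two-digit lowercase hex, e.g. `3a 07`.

[4+:12] mode=327 & 0xfff = 0x147; word=0x1470
[0+:4] seq=-1 & 0xf = 0xf; word=0x147f
word = 0x147f → big-endian bytes:
  [0]=0x14  [1]=0x7f

14 7f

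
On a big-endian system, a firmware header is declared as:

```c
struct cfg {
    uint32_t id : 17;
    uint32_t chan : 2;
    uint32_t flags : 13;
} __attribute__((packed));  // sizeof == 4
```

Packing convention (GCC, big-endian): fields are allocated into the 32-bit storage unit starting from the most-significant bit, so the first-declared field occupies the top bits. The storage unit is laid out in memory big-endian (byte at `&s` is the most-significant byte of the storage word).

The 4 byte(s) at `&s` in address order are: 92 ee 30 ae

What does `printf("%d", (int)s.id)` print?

75228

[0]=0x92 [1]=0xee [2]=0x30 [3]=0xae (big-endian) → word 0x92ee30ae
id [15+:17] = (word>>15) & 0x1ffff = 75228  ←
chan [13+:2] = (word>>13) & 0x3 = 1
flags [0+:13] = (word>>0) & 0x1fff = 4270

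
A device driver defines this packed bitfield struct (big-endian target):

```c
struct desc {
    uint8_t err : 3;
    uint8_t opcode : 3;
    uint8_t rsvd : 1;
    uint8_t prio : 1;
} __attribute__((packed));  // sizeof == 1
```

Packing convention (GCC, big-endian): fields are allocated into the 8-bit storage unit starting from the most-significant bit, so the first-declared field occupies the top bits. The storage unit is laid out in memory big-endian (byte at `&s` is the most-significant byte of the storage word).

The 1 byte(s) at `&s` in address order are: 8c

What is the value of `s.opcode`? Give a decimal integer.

[0]=0x8c (big-endian) → word 0x8c
err:3 @ bit 5 → (0x8c>>5)&0x7 = 0x4
opcode:3 @ bit 2 → (0x8c>>2)&0x7 = 0x3  ←
rsvd:1 @ bit 1 → (0x8c>>1)&0x1 = 0x0
prio:1 @ bit 0 → (0x8c>>0)&0x1 = 0x0

3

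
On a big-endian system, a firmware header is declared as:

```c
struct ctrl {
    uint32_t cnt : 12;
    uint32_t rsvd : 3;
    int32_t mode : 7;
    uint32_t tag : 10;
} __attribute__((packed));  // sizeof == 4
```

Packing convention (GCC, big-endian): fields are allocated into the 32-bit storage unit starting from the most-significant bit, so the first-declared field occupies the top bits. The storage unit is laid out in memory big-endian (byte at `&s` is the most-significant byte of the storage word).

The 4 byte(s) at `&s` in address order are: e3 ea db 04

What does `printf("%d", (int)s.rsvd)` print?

[0]=0xe3 [1]=0xea [2]=0xdb [3]=0x04 (big-endian) → word 0xe3eadb04
cnt:12 @ bit 20 → (0xe3eadb04>>20)&0xfff = 0xe3e
rsvd:3 @ bit 17 → (0xe3eadb04>>17)&0x7 = 0x5  ←
mode:7 @ bit 10 → (0xe3eadb04>>10)&0x7f = 0x36
tag:10 @ bit 0 → (0xe3eadb04>>0)&0x3ff = 0x304

5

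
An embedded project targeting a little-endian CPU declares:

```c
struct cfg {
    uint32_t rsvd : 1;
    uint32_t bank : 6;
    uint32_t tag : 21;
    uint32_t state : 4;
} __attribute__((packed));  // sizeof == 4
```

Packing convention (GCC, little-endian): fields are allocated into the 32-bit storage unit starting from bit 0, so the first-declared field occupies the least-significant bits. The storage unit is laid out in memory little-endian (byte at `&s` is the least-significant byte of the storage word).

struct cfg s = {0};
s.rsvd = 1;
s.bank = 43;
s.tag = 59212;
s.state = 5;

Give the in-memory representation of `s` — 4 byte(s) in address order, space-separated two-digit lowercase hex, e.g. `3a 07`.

[0+:1] rsvd=1 & 0x1 = 0x1; word=0x00000001
[1+:6] bank=43 & 0x3f = 0x2b; word=0x00000057
[7+:21] tag=59212 & 0x1fffff = 0xe74c; word=0x0073a657
[28+:4] state=5 & 0xf = 0x5; word=0x5073a657
word = 0x5073a657 → little-endian bytes:
  [0]=0x57  [1]=0xa6  [2]=0x73  [3]=0x50

57 a6 73 50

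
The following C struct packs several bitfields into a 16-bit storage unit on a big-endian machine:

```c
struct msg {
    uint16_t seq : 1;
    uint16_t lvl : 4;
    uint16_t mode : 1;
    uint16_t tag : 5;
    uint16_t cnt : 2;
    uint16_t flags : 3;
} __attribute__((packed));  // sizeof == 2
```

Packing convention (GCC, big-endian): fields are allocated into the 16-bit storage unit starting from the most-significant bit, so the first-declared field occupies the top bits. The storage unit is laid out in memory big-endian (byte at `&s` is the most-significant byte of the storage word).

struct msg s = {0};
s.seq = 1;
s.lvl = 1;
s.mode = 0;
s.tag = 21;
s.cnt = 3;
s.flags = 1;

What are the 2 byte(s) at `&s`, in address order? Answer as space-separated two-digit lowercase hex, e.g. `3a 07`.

8a b9

seq:1 = 1 → 0x1 << 15 → word 0x8000
lvl:4 = 1 → 0x1 << 11 → word 0x8800
mode:1 = 0 → 0x0 << 10 → word 0x8800
tag:5 = 21 → 0x15 << 5 → word 0x8aa0
cnt:2 = 3 → 0x3 << 3 → word 0x8ab8
flags:3 = 1 → 0x1 << 0 → word 0x8ab9
word = 0x8ab9 → big-endian bytes:
  [0]=0x8a  [1]=0xb9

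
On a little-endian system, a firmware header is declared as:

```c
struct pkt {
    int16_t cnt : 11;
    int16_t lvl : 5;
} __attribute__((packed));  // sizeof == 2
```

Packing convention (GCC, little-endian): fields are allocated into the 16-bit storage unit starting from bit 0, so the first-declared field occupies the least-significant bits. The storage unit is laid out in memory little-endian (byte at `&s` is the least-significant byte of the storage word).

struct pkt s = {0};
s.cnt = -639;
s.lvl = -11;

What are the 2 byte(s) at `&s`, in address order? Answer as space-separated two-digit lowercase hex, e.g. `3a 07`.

81 ad

[0+:11] cnt=-639 & 0x7ff = 0x581; word=0x0581
[11+:5] lvl=-11 & 0x1f = 0x15; word=0xad81
word = 0xad81 → little-endian bytes:
  [0]=0x81  [1]=0xad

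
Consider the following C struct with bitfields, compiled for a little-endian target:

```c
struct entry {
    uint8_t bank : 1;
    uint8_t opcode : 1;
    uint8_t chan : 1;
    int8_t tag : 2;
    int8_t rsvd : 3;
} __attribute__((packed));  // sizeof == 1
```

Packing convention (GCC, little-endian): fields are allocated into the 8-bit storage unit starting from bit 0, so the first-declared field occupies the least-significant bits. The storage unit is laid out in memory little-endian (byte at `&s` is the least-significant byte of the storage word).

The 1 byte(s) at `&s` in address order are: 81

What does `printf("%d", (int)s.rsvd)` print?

-4

[0]=0x81 (little-endian) → word 0x81
bank [0+:1] = (word>>0) & 0x1 = 1
opcode [1+:1] = (word>>1) & 0x1 = 0
chan [2+:1] = (word>>2) & 0x1 = 0
tag [3+:2] = (word>>3) & 0x3 = 0
rsvd [5+:3] = (word>>5) & 0x7 = 4  ←
rsvd signed 3b, MSB=1: 4 - 8 = -4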